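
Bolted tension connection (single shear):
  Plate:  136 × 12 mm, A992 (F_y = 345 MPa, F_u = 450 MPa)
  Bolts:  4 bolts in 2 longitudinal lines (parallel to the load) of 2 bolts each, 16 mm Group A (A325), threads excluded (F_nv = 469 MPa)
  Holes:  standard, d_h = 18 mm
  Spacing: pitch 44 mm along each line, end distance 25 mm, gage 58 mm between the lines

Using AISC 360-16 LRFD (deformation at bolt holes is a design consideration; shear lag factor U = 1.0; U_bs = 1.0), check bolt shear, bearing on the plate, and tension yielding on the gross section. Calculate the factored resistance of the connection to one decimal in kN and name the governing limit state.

282.9 kN (bolt shear governs)

Bolt shear: A_b = π(16)²/4 = 201.06 mm². φR_n = 0.75 × 469 × 201.06 × 4 × 1 = 282.9 kN.
Bearing (12 mm plate, F_u = 450 MPa): end bolts L_c = 25 − 18/2 = 16, R_n = min(1.2×16×12×450, 2.4×16×12×450) = 103.68 kN/bolt; interior L_c = 44 − 18 = 26, R_n = 168.48 kN/bolt. φR_n = 0.75 × (2×103.68 + 2×168.48) = 408.2 kN.
Tension yield (gross): A_g = 136×12 = 1632 mm². φR_n = 0.90 × 345 × 1632 = 506.7 kN.
Governing: min(282.9, 408.2, 506.7) = 282.9 kN → bolt shear.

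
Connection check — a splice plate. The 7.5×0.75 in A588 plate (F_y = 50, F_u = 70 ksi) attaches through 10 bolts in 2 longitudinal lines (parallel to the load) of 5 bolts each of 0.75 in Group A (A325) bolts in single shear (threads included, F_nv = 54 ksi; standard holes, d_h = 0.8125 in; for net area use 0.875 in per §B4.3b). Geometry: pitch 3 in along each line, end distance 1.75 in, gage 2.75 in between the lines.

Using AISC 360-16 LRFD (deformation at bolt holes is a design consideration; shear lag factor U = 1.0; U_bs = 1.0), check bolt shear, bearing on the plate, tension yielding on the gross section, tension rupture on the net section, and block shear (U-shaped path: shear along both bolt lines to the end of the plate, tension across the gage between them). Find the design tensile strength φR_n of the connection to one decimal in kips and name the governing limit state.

Bolt shear: A_b = π(0.75)²/4 = 0.44179 in². φR_n = 0.75 × 54 × 0.44179 × 10 × 1 = 178.9 kips.
Bearing (0.75 in plate, F_u = 70 ksi): end bolts L_c = 1.75 − 0.8125/2 = 1.34375, R_n = min(1.2×1.34375×0.75×70, 2.4×0.75×0.75×70) = 84.656 kips/bolt; interior L_c = 3 − 0.8125 = 2.1875, R_n = 94.5 kips/bolt. φR_n = 0.75 × (2×84.656 + 8×94.5) = 694.0 kips.
Tension yield (gross): A_g = 7.5×0.75 = 5.625 in². φR_n = 0.90 × 50 × 5.625 = 253.1 kips.
Tension rupture (net): A_n = (7.5 − 2×0.875)×0.75 = 4.3125 in² (U = 1.0, A_e = A_n). φR_n = 0.75 × 70 × 4.3125 = 226.4 kips.
Block shear: shear path 2×[1.75+4×3] = 2×13.75 in, A_gv = 20.625, A_nv = 2×(13.75 − 4.5×0.875)×0.75 = 14.719 in²; tension across gage: (2.75 − 1×0.875)×0.75 = 1.4063 in². R_n = min(0.6×70×14.719, 0.6×50×20.625) + 1.0×70×1.4063 = min(618.2, 618.75) + 98.441 = 716.64 kips. φR_n = 0.75 × 716.64 = 537.5 kips.
Governing: min(178.9, 694.0, 253.1, 226.4, 537.5) = 178.9 kips → bolt shear.

178.9 kips (bolt shear governs)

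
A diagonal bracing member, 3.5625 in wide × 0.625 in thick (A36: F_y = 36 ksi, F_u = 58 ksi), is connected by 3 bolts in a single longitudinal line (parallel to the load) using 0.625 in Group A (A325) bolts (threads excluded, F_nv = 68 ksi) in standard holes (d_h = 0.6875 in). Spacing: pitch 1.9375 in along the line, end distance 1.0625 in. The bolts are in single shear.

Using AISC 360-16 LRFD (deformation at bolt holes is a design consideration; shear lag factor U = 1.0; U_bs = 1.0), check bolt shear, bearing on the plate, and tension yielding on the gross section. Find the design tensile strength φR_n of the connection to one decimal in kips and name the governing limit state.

46.9 kips (bolt shear governs)

Bolt shear: A_b = π(0.625)²/4 = 0.3068 in². φR_n = 0.75 × 68 × 0.3068 × 3 × 1 = 46.9 kips.
Bearing (0.625 in plate, F_u = 58 ksi): end bolts L_c = 1.0625 − 0.6875/2 = 0.71875, R_n = min(1.2×0.71875×0.625×58, 2.4×0.625×0.625×58) = 31.266 kips/bolt; interior L_c = 1.9375 − 0.6875 = 1.25, R_n = 54.375 kips/bolt. φR_n = 0.75 × (1×31.266 + 2×54.375) = 105.0 kips.
Tension yield (gross): A_g = 3.5625×0.625 = 2.2266 in². φR_n = 0.90 × 36 × 2.2266 = 72.1 kips.
Governing: min(46.9, 105.0, 72.1) = 46.9 kips → bolt shear.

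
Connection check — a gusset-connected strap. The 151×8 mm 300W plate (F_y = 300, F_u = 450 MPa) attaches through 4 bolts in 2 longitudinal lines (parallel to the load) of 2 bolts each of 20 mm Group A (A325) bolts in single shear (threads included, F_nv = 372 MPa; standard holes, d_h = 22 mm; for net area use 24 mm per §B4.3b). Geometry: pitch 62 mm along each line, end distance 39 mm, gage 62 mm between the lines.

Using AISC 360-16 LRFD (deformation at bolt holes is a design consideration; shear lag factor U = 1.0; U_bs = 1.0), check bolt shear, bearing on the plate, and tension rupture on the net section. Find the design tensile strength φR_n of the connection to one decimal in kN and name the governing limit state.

278.1 kN (net-section rupture governs)

Bolt shear: A_b = π(20)²/4 = 314.16 mm². φR_n = 0.75 × 372 × 314.16 × 4 × 1 = 350.6 kN.
Bearing (8 mm plate, F_u = 450 MPa): end bolts L_c = 39 − 22/2 = 28, R_n = min(1.2×28×8×450, 2.4×20×8×450) = 120.96 kN/bolt; interior L_c = 62 − 22 = 40, R_n = 172.8 kN/bolt. φR_n = 0.75 × (2×120.96 + 2×172.8) = 440.6 kN.
Tension rupture (net): A_n = (151 − 2×24)×8 = 824 mm² (U = 1.0, A_e = A_n). φR_n = 0.75 × 450 × 824 = 278.1 kN.
Governing: min(350.6, 440.6, 278.1) = 278.1 kN → net-section rupture.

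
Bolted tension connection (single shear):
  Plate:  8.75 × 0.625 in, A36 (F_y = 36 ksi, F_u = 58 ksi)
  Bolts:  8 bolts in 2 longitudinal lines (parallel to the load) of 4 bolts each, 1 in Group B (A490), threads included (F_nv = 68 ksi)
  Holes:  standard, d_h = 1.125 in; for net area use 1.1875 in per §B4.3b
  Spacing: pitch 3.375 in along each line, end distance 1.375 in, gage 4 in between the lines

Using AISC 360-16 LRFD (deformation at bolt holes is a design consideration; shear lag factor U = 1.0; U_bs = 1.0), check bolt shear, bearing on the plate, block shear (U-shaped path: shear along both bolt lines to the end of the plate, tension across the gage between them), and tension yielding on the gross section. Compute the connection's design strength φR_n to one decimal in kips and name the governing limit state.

177.2 kips (gross-section yield governs)

Bolt shear: A_b = π(1)²/4 = 0.7854 in². φR_n = 0.75 × 68 × 0.7854 × 8 × 1 = 320.4 kips.
Bearing (0.625 in plate, F_u = 58 ksi): end bolts L_c = 1.375 − 1.125/2 = 0.8125, R_n = min(1.2×0.8125×0.625×58, 2.4×1×0.625×58) = 35.344 kips/bolt; interior L_c = 3.375 − 1.125 = 2.25, R_n = 87 kips/bolt. φR_n = 0.75 × (2×35.344 + 6×87) = 444.5 kips.
Block shear: shear path 2×[1.375+3×3.375] = 2×11.5 in, A_gv = 14.375, A_nv = 2×(11.5 − 3.5×1.1875)×0.625 = 9.1797 in²; tension across gage: (4 − 1×1.1875)×0.625 = 1.7578 in². R_n = min(0.6×58×9.1797, 0.6×36×14.375) + 1.0×58×1.7578 = min(319.45, 310.5) + 101.95 = 412.45 kips. φR_n = 0.75 × 412.45 = 309.3 kips.
Tension yield (gross): A_g = 8.75×0.625 = 5.4688 in². φR_n = 0.90 × 36 × 5.4688 = 177.2 kips.
Governing: min(320.4, 444.5, 309.3, 177.2) = 177.2 kips → gross-section yield.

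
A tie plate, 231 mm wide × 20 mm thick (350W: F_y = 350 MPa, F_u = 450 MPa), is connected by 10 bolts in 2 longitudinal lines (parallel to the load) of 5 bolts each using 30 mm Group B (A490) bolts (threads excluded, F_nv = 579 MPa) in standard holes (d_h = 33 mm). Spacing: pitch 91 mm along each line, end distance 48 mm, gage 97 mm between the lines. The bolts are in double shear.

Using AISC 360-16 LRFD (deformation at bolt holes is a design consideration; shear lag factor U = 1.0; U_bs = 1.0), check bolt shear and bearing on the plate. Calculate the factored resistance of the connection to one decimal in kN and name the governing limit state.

Bolt shear: A_b = π(30)²/4 = 706.86 mm². φR_n = 0.75 × 579 × 706.86 × 10 × 2 = 6139.1 kN.
Bearing (20 mm plate, F_u = 450 MPa): end bolts L_c = 48 − 33/2 = 31.5, R_n = min(1.2×31.5×20×450, 2.4×30×20×450) = 340.2 kN/bolt; interior L_c = 91 − 33 = 58, R_n = 626.4 kN/bolt. φR_n = 0.75 × (2×340.2 + 8×626.4) = 4268.7 kN.
Governing: min(6139.1, 4268.7) = 4268.7 kN → bearing.

4268.7 kN (bearing governs)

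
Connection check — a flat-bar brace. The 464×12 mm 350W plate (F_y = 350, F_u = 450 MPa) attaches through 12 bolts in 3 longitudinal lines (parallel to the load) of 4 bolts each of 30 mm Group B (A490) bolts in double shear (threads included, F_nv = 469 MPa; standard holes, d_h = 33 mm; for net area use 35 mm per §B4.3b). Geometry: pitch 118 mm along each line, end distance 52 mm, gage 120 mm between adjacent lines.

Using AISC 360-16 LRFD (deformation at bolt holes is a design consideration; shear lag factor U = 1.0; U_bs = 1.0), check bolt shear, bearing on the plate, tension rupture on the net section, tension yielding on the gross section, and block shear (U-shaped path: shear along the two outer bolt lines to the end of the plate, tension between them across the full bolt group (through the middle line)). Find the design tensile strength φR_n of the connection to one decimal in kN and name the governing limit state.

1454.0 kN (net-section rupture governs)

Bolt shear: A_b = π(30)²/4 = 706.86 mm². φR_n = 0.75 × 469 × 706.86 × 12 × 2 = 5967.3 kN.
Bearing (12 mm plate, F_u = 450 MPa): end bolts L_c = 52 − 33/2 = 35.5, R_n = min(1.2×35.5×12×450, 2.4×30×12×450) = 230.04 kN/bolt; interior L_c = 118 − 33 = 85, R_n = 388.8 kN/bolt. φR_n = 0.75 × (3×230.04 + 9×388.8) = 3142.0 kN.
Tension rupture (net): A_n = (464 − 3×35)×12 = 4308 mm² (U = 1.0, A_e = A_n). φR_n = 0.75 × 450 × 4308 = 1454.0 kN.
Tension yield (gross): A_g = 464×12 = 5568 mm². φR_n = 0.90 × 350 × 5568 = 1753.9 kN.
Block shear: shear path 2×[52+3×118] = 2×406 mm, A_gv = 9744, A_nv = 2×(406 − 3.5×35)×12 = 6804 mm²; tension across gage: (240 − 2×35)×12 = 2040 mm². R_n = min(0.6×450×6804, 0.6×350×9744) + 1.0×450×2040 = min(1837.1, 2046.2) + 918 = 2755.1 kN. φR_n = 0.75 × 2755.1 = 2066.3 kN.
Governing: min(5967.3, 3142.0, 1454.0, 1753.9, 2066.3) = 1454.0 kN → net-section rupture.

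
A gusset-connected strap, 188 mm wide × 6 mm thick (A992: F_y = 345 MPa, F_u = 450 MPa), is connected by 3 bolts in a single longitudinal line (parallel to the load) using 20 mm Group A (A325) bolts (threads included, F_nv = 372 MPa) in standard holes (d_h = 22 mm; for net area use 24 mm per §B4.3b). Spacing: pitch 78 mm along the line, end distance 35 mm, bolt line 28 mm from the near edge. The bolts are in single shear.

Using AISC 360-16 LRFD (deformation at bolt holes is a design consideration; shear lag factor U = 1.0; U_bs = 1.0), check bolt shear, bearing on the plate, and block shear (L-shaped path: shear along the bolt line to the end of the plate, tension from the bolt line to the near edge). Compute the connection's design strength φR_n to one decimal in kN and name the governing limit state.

191.6 kN (block shear governs)

Bolt shear: A_b = π(20)²/4 = 314.16 mm². φR_n = 0.75 × 372 × 314.16 × 3 × 1 = 263.0 kN.
Bearing (6 mm plate, F_u = 450 MPa): end bolts L_c = 35 − 22/2 = 24, R_n = min(1.2×24×6×450, 2.4×20×6×450) = 77.76 kN/bolt; interior L_c = 78 − 22 = 56, R_n = 129.6 kN/bolt. φR_n = 0.75 × (1×77.76 + 2×129.6) = 252.7 kN.
Block shear: shear path 1×[35+2×78] = 1×191 mm, A_gv = 1146, A_nv = 1×(191 − 2.5×24)×6 = 786 mm²; tension to near edge: (28 − 0.5×24)×6 = 96 mm². R_n = min(0.6×450×786, 0.6×345×1146) + 1.0×450×96 = min(212.22, 237.22) + 43.2 = 255.42 kN. φR_n = 0.75 × 255.42 = 191.6 kN.
Governing: min(263.0, 252.7, 191.6) = 191.6 kN → block shear.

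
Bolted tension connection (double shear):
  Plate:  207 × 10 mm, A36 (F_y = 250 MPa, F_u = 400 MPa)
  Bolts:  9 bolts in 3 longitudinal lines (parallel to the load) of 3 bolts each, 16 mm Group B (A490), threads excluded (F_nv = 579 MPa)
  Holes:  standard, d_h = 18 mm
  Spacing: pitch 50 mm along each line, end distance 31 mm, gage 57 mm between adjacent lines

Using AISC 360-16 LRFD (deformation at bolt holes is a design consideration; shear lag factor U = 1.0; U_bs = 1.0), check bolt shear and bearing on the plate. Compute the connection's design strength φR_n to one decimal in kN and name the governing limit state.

Bolt shear: A_b = π(16)²/4 = 201.06 mm². φR_n = 0.75 × 579 × 201.06 × 9 × 2 = 1571.6 kN.
Bearing (10 mm plate, F_u = 400 MPa): end bolts L_c = 31 − 18/2 = 22, R_n = min(1.2×22×10×400, 2.4×16×10×400) = 105.6 kN/bolt; interior L_c = 50 − 18 = 32, R_n = 153.6 kN/bolt. φR_n = 0.75 × (3×105.6 + 6×153.6) = 928.8 kN.
Governing: min(1571.6, 928.8) = 928.8 kN → bearing.

928.8 kN (bearing governs)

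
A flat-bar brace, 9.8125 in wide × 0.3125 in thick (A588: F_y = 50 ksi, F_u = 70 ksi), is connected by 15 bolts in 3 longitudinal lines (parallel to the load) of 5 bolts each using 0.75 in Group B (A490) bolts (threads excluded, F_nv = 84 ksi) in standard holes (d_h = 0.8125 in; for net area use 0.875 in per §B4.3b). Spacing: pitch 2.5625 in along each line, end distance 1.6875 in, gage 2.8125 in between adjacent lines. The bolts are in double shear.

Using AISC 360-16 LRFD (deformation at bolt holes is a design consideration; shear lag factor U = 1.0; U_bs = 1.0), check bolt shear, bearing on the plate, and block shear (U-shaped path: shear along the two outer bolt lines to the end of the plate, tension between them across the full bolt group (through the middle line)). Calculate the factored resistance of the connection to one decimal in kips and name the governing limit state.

Bolt shear: A_b = π(0.75)²/4 = 0.44179 in². φR_n = 0.75 × 84 × 0.44179 × 15 × 2 = 835.0 kips.
Bearing (0.3125 in plate, F_u = 70 ksi): end bolts L_c = 1.6875 − 0.8125/2 = 1.28125, R_n = min(1.2×1.28125×0.3125×70, 2.4×0.75×0.3125×70) = 33.633 kips/bolt; interior L_c = 2.5625 − 0.8125 = 1.75, R_n = 39.375 kips/bolt. φR_n = 0.75 × (3×33.633 + 12×39.375) = 430.0 kips.
Block shear: shear path 2×[1.6875+4×2.5625] = 2×11.9375 in, A_gv = 7.4609, A_nv = 2×(11.9375 − 4.5×0.875)×0.3125 = 5 in²; tension across gage: (5.625 − 2×0.875)×0.3125 = 1.2109 in². R_n = min(0.6×70×5, 0.6×50×7.4609) + 1.0×70×1.2109 = min(210, 223.83) + 84.763 = 294.76 kips. φR_n = 0.75 × 294.76 = 221.1 kips.
Governing: min(835.0, 430.0, 221.1) = 221.1 kips → block shear.

221.1 kips (block shear governs)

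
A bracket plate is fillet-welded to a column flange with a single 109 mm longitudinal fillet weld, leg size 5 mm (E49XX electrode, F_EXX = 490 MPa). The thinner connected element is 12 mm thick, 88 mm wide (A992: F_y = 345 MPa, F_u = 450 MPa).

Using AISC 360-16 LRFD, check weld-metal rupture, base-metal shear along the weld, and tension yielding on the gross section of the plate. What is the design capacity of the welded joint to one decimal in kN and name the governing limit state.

85.0 kN (weld metal governs)

Weld metal: throat = 0.707×5 = 3.535 mm, L = 109 mm. φR_n = 0.75 × 0.6 × 490 × 3.535 × 109 = 85.0 kN.
Base metal shear (12 mm plate): yield φR_n = 1.0×0.6×345×12×109 = 270.8 kN; rupture φR_n = 0.75×0.6×450×12×109 = 264.9 kN; take 264.9 kN (rupture).
Tension yield (gross): A_g = 88×12 = 1056 mm². φR_n = 0.90 × 345 × 1056 = 327.9 kN.
Governing: min(85.0, 264.9, 327.9) = 85.0 kN → weld metal.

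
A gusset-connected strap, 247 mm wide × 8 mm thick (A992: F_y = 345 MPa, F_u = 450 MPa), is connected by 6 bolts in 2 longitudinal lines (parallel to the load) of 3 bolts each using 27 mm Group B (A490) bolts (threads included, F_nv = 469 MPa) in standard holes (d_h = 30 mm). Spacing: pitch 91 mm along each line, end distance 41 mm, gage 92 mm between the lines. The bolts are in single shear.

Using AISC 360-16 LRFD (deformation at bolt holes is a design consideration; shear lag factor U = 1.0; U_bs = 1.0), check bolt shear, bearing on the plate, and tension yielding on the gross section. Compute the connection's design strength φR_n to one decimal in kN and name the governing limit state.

613.5 kN (gross-section yield governs)

Bolt shear: A_b = π(27)²/4 = 572.56 mm². φR_n = 0.75 × 469 × 572.56 × 6 × 1 = 1208.4 kN.
Bearing (8 mm plate, F_u = 450 MPa): end bolts L_c = 41 − 30/2 = 26, R_n = min(1.2×26×8×450, 2.4×27×8×450) = 112.32 kN/bolt; interior L_c = 91 − 30 = 61, R_n = 233.28 kN/bolt. φR_n = 0.75 × (2×112.32 + 4×233.28) = 868.3 kN.
Tension yield (gross): A_g = 247×8 = 1976 mm². φR_n = 0.90 × 345 × 1976 = 613.5 kN.
Governing: min(1208.4, 868.3, 613.5) = 613.5 kN → gross-section yield.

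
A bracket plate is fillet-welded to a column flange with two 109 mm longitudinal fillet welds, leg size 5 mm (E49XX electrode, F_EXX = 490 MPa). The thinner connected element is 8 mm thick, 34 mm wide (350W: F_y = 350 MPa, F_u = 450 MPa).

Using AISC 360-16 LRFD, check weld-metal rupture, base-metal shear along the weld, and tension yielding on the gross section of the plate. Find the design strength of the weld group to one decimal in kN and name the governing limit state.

85.7 kN (gross-section yield governs)

Weld metal: throat = 0.707×5 = 3.535 mm, L = 2×109 = 218 mm. φR_n = 0.75 × 0.6 × 490 × 3.535 × 218 = 169.9 kN.
Base metal shear (8 mm plate): yield φR_n = 1.0×0.6×350×8×218 = 366.2 kN; rupture φR_n = 0.75×0.6×450×8×218 = 353.2 kN; take 353.2 kN (rupture).
Tension yield (gross): A_g = 34×8 = 272 mm². φR_n = 0.90 × 350 × 272 = 85.7 kN.
Governing: min(169.9, 353.2, 85.7) = 85.7 kN → gross-section yield.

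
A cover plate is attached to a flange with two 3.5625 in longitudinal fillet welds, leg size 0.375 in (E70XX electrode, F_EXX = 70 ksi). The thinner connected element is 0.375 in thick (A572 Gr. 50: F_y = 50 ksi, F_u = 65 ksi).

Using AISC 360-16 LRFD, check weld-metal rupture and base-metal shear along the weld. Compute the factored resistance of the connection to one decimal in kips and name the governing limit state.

Weld metal: throat = 0.707×0.375 = 0.26513 in, L = 2×3.5625 = 7.125 in. φR_n = 0.75 × 0.6 × 70 × 0.26513 × 7.125 = 59.5 kips.
Base metal shear (0.375 in plate): yield φR_n = 1.0×0.6×50×0.375×7.125 = 80.2 kips; rupture φR_n = 0.75×0.6×65×0.375×7.125 = 78.2 kips; take 78.2 kips (rupture).
Governing: min(59.5, 78.2) = 59.5 kips → weld metal.

59.5 kips (weld metal governs)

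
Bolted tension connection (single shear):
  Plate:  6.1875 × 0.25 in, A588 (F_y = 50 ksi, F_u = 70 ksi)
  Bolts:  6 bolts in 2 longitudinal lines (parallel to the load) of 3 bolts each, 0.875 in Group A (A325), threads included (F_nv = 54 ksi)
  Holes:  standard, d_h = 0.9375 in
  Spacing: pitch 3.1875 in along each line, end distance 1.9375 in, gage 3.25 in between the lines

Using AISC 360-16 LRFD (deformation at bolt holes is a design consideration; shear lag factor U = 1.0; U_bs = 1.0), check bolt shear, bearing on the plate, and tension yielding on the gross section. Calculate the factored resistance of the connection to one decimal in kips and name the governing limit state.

69.6 kips (gross-section yield governs)

Bolt shear: A_b = π(0.875)²/4 = 0.60132 in². φR_n = 0.75 × 54 × 0.60132 × 6 × 1 = 146.1 kips.
Bearing (0.25 in plate, F_u = 70 ksi): end bolts L_c = 1.9375 − 0.9375/2 = 1.46875, R_n = min(1.2×1.46875×0.25×70, 2.4×0.875×0.25×70) = 30.844 kips/bolt; interior L_c = 3.1875 − 0.9375 = 2.25, R_n = 36.75 kips/bolt. φR_n = 0.75 × (2×30.844 + 4×36.75) = 156.5 kips.
Tension yield (gross): A_g = 6.1875×0.25 = 1.5469 in². φR_n = 0.90 × 50 × 1.5469 = 69.6 kips.
Governing: min(146.1, 156.5, 69.6) = 69.6 kips → gross-section yield.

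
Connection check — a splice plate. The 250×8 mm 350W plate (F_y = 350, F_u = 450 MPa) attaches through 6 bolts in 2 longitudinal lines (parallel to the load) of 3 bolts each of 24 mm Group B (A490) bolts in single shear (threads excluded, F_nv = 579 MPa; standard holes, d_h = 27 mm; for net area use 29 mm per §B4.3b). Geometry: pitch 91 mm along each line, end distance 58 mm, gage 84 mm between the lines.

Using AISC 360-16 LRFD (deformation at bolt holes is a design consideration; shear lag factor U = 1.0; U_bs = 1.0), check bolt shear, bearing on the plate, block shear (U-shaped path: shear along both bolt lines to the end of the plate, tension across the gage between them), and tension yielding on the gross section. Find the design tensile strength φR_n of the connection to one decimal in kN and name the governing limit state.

Bolt shear: A_b = π(24)²/4 = 452.39 mm². φR_n = 0.75 × 579 × 452.39 × 6 × 1 = 1178.7 kN.
Bearing (8 mm plate, F_u = 450 MPa): end bolts L_c = 58 − 27/2 = 44.5, R_n = min(1.2×44.5×8×450, 2.4×24×8×450) = 192.24 kN/bolt; interior L_c = 91 − 27 = 64, R_n = 207.36 kN/bolt. φR_n = 0.75 × (2×192.24 + 4×207.36) = 910.4 kN.
Block shear: shear path 2×[58+2×91] = 2×240 mm, A_gv = 3840, A_nv = 2×(240 − 2.5×29)×8 = 2680 mm²; tension across gage: (84 − 1×29)×8 = 440 mm². R_n = min(0.6×450×2680, 0.6×350×3840) + 1.0×450×440 = min(723.6, 806.4) + 198 = 921.6 kN. φR_n = 0.75 × 921.6 = 691.2 kN.
Tension yield (gross): A_g = 250×8 = 2000 mm². φR_n = 0.90 × 350 × 2000 = 630.0 kN.
Governing: min(1178.7, 910.4, 691.2, 630.0) = 630.0 kN → gross-section yield.

630.0 kN (gross-section yield governs)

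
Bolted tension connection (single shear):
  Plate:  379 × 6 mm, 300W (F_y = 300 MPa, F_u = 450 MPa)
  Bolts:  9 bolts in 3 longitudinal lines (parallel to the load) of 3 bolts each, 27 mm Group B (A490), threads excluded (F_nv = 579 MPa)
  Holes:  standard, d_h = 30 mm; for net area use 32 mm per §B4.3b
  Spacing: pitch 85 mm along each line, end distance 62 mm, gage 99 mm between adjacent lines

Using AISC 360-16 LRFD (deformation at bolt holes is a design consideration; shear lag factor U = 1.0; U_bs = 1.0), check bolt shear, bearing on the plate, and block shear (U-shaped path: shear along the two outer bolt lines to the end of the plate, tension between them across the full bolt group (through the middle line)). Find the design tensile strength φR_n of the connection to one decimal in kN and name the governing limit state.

640.7 kN (block shear governs)

Bolt shear: A_b = π(27)²/4 = 572.56 mm². φR_n = 0.75 × 579 × 572.56 × 9 × 1 = 2237.7 kN.
Bearing (6 mm plate, F_u = 450 MPa): end bolts L_c = 62 − 30/2 = 47, R_n = min(1.2×47×6×450, 2.4×27×6×450) = 152.28 kN/bolt; interior L_c = 85 − 30 = 55, R_n = 174.96 kN/bolt. φR_n = 0.75 × (3×152.28 + 6×174.96) = 1130.0 kN.
Block shear: shear path 2×[62+2×85] = 2×232 mm, A_gv = 2784, A_nv = 2×(232 − 2.5×32)×6 = 1824 mm²; tension across gage: (198 − 2×32)×6 = 804 mm². R_n = min(0.6×450×1824, 0.6×300×2784) + 1.0×450×804 = min(492.48, 501.12) + 361.8 = 854.28 kN. φR_n = 0.75 × 854.28 = 640.7 kN.
Governing: min(2237.7, 1130.0, 640.7) = 640.7 kN → block shear.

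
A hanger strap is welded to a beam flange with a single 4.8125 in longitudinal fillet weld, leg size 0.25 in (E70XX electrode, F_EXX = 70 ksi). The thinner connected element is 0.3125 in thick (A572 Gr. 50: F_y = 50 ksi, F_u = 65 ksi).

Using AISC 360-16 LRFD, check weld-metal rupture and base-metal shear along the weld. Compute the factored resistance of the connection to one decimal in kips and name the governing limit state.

26.8 kips (weld metal governs)

Weld metal: throat = 0.707×0.25 = 0.17675 in, L = 4.8125 in. φR_n = 0.75 × 0.6 × 70 × 0.17675 × 4.8125 = 26.8 kips.
Base metal shear (0.3125 in plate): yield φR_n = 1.0×0.6×50×0.3125×4.8125 = 45.1 kips; rupture φR_n = 0.75×0.6×65×0.3125×4.8125 = 44.0 kips; take 44.0 kips (rupture).
Governing: min(26.8, 44.0) = 26.8 kips → weld metal.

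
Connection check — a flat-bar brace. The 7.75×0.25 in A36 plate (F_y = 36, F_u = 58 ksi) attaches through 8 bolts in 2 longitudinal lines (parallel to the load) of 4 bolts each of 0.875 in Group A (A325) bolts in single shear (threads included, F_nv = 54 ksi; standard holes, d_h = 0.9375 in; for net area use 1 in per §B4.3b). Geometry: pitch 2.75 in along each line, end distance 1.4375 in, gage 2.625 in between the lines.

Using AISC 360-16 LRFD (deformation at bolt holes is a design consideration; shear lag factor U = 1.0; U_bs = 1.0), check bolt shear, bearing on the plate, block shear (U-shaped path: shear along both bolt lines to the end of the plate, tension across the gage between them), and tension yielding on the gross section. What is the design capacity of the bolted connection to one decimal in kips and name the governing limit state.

62.8 kips (gross-section yield governs)

Bolt shear: A_b = π(0.875)²/4 = 0.60132 in². φR_n = 0.75 × 54 × 0.60132 × 8 × 1 = 194.8 kips.
Bearing (0.25 in plate, F_u = 58 ksi): end bolts L_c = 1.4375 − 0.9375/2 = 0.96875, R_n = min(1.2×0.96875×0.25×58, 2.4×0.875×0.25×58) = 16.856 kips/bolt; interior L_c = 2.75 − 0.9375 = 1.8125, R_n = 30.45 kips/bolt. φR_n = 0.75 × (2×16.856 + 6×30.45) = 162.3 kips.
Block shear: shear path 2×[1.4375+3×2.75] = 2×9.6875 in, A_gv = 4.8438, A_nv = 2×(9.6875 − 3.5×1)×0.25 = 3.0938 in²; tension across gage: (2.625 − 1×1)×0.25 = 0.40625 in². R_n = min(0.6×58×3.0938, 0.6×36×4.8438) + 1.0×58×0.40625 = min(107.66, 104.63) + 23.563 = 128.19 kips. φR_n = 0.75 × 128.19 = 96.1 kips.
Tension yield (gross): A_g = 7.75×0.25 = 1.9375 in². φR_n = 0.90 × 36 × 1.9375 = 62.8 kips.
Governing: min(194.8, 162.3, 96.1, 62.8) = 62.8 kips → gross-section yield.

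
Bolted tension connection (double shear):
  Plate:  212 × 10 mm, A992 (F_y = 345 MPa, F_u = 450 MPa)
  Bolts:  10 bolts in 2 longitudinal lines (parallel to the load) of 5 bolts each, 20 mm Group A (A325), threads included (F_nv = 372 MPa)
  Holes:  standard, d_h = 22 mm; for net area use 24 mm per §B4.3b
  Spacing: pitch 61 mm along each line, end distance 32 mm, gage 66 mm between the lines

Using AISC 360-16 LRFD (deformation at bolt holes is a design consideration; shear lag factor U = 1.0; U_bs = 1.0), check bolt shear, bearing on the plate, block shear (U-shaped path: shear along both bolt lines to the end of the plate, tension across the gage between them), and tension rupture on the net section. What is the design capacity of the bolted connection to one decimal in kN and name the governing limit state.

553.5 kN (net-section rupture governs)

Bolt shear: A_b = π(20)²/4 = 314.16 mm². φR_n = 0.75 × 372 × 314.16 × 10 × 2 = 1753.0 kN.
Bearing (10 mm plate, F_u = 450 MPa): end bolts L_c = 32 − 22/2 = 21, R_n = min(1.2×21×10×450, 2.4×20×10×450) = 113.4 kN/bolt; interior L_c = 61 − 22 = 39, R_n = 210.6 kN/bolt. φR_n = 0.75 × (2×113.4 + 8×210.6) = 1433.7 kN.
Block shear: shear path 2×[32+4×61] = 2×276 mm, A_gv = 5520, A_nv = 2×(276 − 4.5×24)×10 = 3360 mm²; tension across gage: (66 − 1×24)×10 = 420 mm². R_n = min(0.6×450×3360, 0.6×345×5520) + 1.0×450×420 = min(907.2, 1142.6) + 189 = 1096.2 kN. φR_n = 0.75 × 1096.2 = 822.2 kN.
Tension rupture (net): A_n = (212 − 2×24)×10 = 1640 mm² (U = 1.0, A_e = A_n). φR_n = 0.75 × 450 × 1640 = 553.5 kN.
Governing: min(1753.0, 1433.7, 822.2, 553.5) = 553.5 kN → net-section rupture.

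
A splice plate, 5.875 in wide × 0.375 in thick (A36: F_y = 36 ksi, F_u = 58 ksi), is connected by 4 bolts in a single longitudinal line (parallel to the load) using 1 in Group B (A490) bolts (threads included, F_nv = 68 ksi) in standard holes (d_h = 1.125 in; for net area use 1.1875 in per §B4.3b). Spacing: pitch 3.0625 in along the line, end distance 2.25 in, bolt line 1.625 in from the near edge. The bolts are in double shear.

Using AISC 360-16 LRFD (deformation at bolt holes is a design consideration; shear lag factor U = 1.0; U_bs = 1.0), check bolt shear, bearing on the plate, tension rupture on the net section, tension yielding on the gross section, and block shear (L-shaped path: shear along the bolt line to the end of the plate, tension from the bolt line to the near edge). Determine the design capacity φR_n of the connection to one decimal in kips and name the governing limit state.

Bolt shear: A_b = π(1)²/4 = 0.7854 in². φR_n = 0.75 × 68 × 0.7854 × 4 × 2 = 320.4 kips.
Bearing (0.375 in plate, F_u = 58 ksi): end bolts L_c = 2.25 − 1.125/2 = 1.6875, R_n = min(1.2×1.6875×0.375×58, 2.4×1×0.375×58) = 44.044 kips/bolt; interior L_c = 3.0625 − 1.125 = 1.9375, R_n = 50.569 kips/bolt. φR_n = 0.75 × (1×44.044 + 3×50.569) = 146.8 kips.
Tension rupture (net): A_n = (5.875 − 1×1.1875)×0.375 = 1.7578 in² (U = 1.0, A_e = A_n). φR_n = 0.75 × 58 × 1.7578 = 76.5 kips.
Tension yield (gross): A_g = 5.875×0.375 = 2.2031 in². φR_n = 0.90 × 36 × 2.2031 = 71.4 kips.
Block shear: shear path 1×[2.25+3×3.0625] = 1×11.4375 in, A_gv = 4.2891, A_nv = 1×(11.4375 − 3.5×1.1875)×0.375 = 2.7305 in²; tension to near edge: (1.625 − 0.5×1.1875)×0.375 = 0.38672 in². R_n = min(0.6×58×2.7305, 0.6×36×4.2891) + 1.0×58×0.38672 = min(95.021, 92.645) + 22.43 = 115.08 kips. φR_n = 0.75 × 115.08 = 86.3 kips.
Governing: min(320.4, 146.8, 76.5, 71.4, 86.3) = 71.4 kips → gross-section yield.

71.4 kips (gross-section yield governs)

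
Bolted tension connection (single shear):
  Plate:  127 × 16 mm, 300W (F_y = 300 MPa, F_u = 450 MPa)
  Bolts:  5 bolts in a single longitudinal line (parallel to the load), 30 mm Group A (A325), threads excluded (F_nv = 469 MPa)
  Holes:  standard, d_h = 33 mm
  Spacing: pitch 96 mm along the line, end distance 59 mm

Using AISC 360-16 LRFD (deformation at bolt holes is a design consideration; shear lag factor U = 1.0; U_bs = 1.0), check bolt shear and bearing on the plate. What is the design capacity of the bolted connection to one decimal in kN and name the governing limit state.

Bolt shear: A_b = π(30)²/4 = 706.86 mm². φR_n = 0.75 × 469 × 706.86 × 5 × 1 = 1243.2 kN.
Bearing (16 mm plate, F_u = 450 MPa): end bolts L_c = 59 − 33/2 = 42.5, R_n = min(1.2×42.5×16×450, 2.4×30×16×450) = 367.2 kN/bolt; interior L_c = 96 − 33 = 63, R_n = 518.4 kN/bolt. φR_n = 0.75 × (1×367.2 + 4×518.4) = 1830.6 kN.
Governing: min(1243.2, 1830.6) = 1243.2 kN → bolt shear.

1243.2 kN (bolt shear governs)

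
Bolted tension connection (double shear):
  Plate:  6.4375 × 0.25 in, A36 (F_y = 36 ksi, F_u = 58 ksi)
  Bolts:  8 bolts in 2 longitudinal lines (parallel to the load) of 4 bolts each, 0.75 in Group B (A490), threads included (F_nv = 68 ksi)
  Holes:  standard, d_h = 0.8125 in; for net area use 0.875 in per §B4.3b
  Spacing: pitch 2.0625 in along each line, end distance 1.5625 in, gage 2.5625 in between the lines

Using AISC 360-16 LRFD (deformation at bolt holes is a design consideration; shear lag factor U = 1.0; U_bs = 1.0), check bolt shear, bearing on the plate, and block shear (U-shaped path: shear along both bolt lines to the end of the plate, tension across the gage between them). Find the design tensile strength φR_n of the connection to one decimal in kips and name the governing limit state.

Bolt shear: A_b = π(0.75)²/4 = 0.44179 in². φR_n = 0.75 × 68 × 0.44179 × 8 × 2 = 360.5 kips.
Bearing (0.25 in plate, F_u = 58 ksi): end bolts L_c = 1.5625 − 0.8125/2 = 1.15625, R_n = min(1.2×1.15625×0.25×58, 2.4×0.75×0.25×58) = 20.119 kips/bolt; interior L_c = 2.0625 − 0.8125 = 1.25, R_n = 21.75 kips/bolt. φR_n = 0.75 × (2×20.119 + 6×21.75) = 128.1 kips.
Block shear: shear path 2×[1.5625+3×2.0625] = 2×7.75 in, A_gv = 3.875, A_nv = 2×(7.75 − 3.5×0.875)×0.25 = 2.3438 in²; tension across gage: (2.5625 − 1×0.875)×0.25 = 0.42188 in². R_n = min(0.6×58×2.3438, 0.6×36×3.875) + 1.0×58×0.42188 = min(81.564, 83.7) + 24.469 = 106.03 kips. φR_n = 0.75 × 106.03 = 79.5 kips.
Governing: min(360.5, 128.1, 79.5) = 79.5 kips → block shear.

79.5 kips (block shear governs)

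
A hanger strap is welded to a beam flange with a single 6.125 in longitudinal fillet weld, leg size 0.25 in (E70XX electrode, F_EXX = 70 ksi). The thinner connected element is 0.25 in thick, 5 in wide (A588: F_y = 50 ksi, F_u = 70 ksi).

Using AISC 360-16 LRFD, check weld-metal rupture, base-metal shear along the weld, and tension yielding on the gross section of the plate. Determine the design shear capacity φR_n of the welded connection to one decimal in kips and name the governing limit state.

Weld metal: throat = 0.707×0.25 = 0.17675 in, L = 6.125 in. φR_n = 0.75 × 0.6 × 70 × 0.17675 × 6.125 = 34.1 kips.
Base metal shear (0.25 in plate): yield φR_n = 1.0×0.6×50×0.25×6.125 = 45.9 kips; rupture φR_n = 0.75×0.6×70×0.25×6.125 = 48.2 kips; take 45.9 kips (yield).
Tension yield (gross): A_g = 5×0.25 = 1.25 in². φR_n = 0.90 × 50 × 1.25 = 56.3 kips.
Governing: min(34.1, 45.9, 56.3) = 34.1 kips → weld metal.

34.1 kips (weld metal governs)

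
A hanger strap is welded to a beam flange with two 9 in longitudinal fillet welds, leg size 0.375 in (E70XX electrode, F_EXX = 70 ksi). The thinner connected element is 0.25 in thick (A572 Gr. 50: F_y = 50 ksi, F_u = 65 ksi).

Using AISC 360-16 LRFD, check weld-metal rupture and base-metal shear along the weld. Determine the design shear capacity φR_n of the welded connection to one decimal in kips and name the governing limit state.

131.6 kips (base-metal shear governs)

Weld metal: throat = 0.707×0.375 = 0.26513 in, L = 2×9 = 18 in. φR_n = 0.75 × 0.6 × 70 × 0.26513 × 18 = 150.3 kips.
Base metal shear (0.25 in plate): yield φR_n = 1.0×0.6×50×0.25×18 = 135.0 kips; rupture φR_n = 0.75×0.6×65×0.25×18 = 131.6 kips; take 131.6 kips (rupture).
Governing: min(150.3, 131.6) = 131.6 kips → base-metal shear.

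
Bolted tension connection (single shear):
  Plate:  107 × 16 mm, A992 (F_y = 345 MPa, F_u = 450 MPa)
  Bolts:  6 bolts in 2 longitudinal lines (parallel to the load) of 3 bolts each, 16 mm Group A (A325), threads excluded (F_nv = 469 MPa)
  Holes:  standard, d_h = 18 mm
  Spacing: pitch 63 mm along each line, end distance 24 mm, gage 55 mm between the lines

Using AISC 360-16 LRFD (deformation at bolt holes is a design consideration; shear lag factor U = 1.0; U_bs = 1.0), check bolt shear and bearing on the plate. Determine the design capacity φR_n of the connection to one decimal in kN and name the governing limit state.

Bolt shear: A_b = π(16)²/4 = 201.06 mm². φR_n = 0.75 × 469 × 201.06 × 6 × 1 = 424.3 kN.
Bearing (16 mm plate, F_u = 450 MPa): end bolts L_c = 24 − 18/2 = 15, R_n = min(1.2×15×16×450, 2.4×16×16×450) = 129.6 kN/bolt; interior L_c = 63 − 18 = 45, R_n = 276.48 kN/bolt. φR_n = 0.75 × (2×129.6 + 4×276.48) = 1023.8 kN.
Governing: min(424.3, 1023.8) = 424.3 kN → bolt shear.

424.3 kN (bolt shear governs)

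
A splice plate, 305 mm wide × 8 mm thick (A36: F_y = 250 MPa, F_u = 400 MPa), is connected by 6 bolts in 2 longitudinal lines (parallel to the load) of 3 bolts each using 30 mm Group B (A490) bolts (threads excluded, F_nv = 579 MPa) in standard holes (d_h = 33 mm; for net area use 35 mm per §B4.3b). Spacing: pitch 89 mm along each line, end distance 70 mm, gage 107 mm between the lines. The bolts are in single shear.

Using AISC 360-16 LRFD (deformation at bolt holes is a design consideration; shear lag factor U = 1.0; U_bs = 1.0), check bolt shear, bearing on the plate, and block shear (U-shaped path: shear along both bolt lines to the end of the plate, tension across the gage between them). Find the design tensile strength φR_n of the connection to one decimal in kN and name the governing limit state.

619.2 kN (block shear governs)

Bolt shear: A_b = π(30)²/4 = 706.86 mm². φR_n = 0.75 × 579 × 706.86 × 6 × 1 = 1841.7 kN.
Bearing (8 mm plate, F_u = 400 MPa): end bolts L_c = 70 − 33/2 = 53.5, R_n = min(1.2×53.5×8×400, 2.4×30×8×400) = 205.44 kN/bolt; interior L_c = 89 − 33 = 56, R_n = 215.04 kN/bolt. φR_n = 0.75 × (2×205.44 + 4×215.04) = 953.3 kN.
Block shear: shear path 2×[70+2×89] = 2×248 mm, A_gv = 3968, A_nv = 2×(248 − 2.5×35)×8 = 2568 mm²; tension across gage: (107 − 1×35)×8 = 576 mm². R_n = min(0.6×400×2568, 0.6×250×3968) + 1.0×400×576 = min(616.32, 595.2) + 230.4 = 825.6 kN. φR_n = 0.75 × 825.6 = 619.2 kN.
Governing: min(1841.7, 953.3, 619.2) = 619.2 kN → block shear.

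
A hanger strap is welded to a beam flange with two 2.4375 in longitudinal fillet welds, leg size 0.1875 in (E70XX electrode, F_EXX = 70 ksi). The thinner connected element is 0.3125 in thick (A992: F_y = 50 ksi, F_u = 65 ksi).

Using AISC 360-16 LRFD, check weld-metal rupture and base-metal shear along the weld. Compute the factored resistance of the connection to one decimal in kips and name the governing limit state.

Weld metal: throat = 0.707×0.1875 = 0.13256 in, L = 2×2.4375 = 4.875 in. φR_n = 0.75 × 0.6 × 70 × 0.13256 × 4.875 = 20.4 kips.
Base metal shear (0.3125 in plate): yield φR_n = 1.0×0.6×50×0.3125×4.875 = 45.7 kips; rupture φR_n = 0.75×0.6×65×0.3125×4.875 = 44.6 kips; take 44.6 kips (rupture).
Governing: min(20.4, 44.6) = 20.4 kips → weld metal.

20.4 kips (weld metal governs)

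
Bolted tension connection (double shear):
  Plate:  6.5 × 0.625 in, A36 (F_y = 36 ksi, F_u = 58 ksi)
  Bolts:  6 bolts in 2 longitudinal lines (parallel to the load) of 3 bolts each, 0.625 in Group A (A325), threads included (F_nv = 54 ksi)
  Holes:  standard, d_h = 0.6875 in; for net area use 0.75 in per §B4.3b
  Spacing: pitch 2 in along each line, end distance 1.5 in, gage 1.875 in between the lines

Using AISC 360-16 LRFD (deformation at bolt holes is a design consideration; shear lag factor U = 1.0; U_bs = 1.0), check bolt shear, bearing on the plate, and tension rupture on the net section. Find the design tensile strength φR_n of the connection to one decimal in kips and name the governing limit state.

135.9 kips (net-section rupture governs)

Bolt shear: A_b = π(0.625)²/4 = 0.3068 in². φR_n = 0.75 × 54 × 0.3068 × 6 × 2 = 149.1 kips.
Bearing (0.625 in plate, F_u = 58 ksi): end bolts L_c = 1.5 − 0.6875/2 = 1.15625, R_n = min(1.2×1.15625×0.625×58, 2.4×0.625×0.625×58) = 50.297 kips/bolt; interior L_c = 2 − 0.6875 = 1.3125, R_n = 54.375 kips/bolt. φR_n = 0.75 × (2×50.297 + 4×54.375) = 238.6 kips.
Tension rupture (net): A_n = (6.5 − 2×0.75)×0.625 = 3.125 in² (U = 1.0, A_e = A_n). φR_n = 0.75 × 58 × 3.125 = 135.9 kips.
Governing: min(149.1, 238.6, 135.9) = 135.9 kips → net-section rupture.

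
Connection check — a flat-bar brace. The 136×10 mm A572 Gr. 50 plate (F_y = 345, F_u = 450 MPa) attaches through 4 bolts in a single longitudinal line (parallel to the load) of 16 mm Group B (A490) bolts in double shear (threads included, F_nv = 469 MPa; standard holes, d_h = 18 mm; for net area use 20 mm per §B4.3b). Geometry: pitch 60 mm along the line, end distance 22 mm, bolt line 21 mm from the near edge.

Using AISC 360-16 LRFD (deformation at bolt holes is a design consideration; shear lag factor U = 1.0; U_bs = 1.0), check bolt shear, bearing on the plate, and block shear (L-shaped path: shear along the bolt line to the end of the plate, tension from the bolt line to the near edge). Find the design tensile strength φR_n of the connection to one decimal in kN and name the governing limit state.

Bolt shear: A_b = π(16)²/4 = 201.06 mm². φR_n = 0.75 × 469 × 201.06 × 4 × 2 = 565.8 kN.
Bearing (10 mm plate, F_u = 450 MPa): end bolts L_c = 22 − 18/2 = 13, R_n = min(1.2×13×10×450, 2.4×16×10×450) = 70.2 kN/bolt; interior L_c = 60 − 18 = 42, R_n = 172.8 kN/bolt. φR_n = 0.75 × (1×70.2 + 3×172.8) = 441.5 kN.
Block shear: shear path 1×[22+3×60] = 1×202 mm, A_gv = 2020, A_nv = 1×(202 − 3.5×20)×10 = 1320 mm²; tension to near edge: (21 − 0.5×20)×10 = 110 mm². R_n = min(0.6×450×1320, 0.6×345×2020) + 1.0×450×110 = min(356.4, 418.14) + 49.5 = 405.9 kN. φR_n = 0.75 × 405.9 = 304.4 kN.
Governing: min(565.8, 441.5, 304.4) = 304.4 kN → block shear.

304.4 kN (block shear governs)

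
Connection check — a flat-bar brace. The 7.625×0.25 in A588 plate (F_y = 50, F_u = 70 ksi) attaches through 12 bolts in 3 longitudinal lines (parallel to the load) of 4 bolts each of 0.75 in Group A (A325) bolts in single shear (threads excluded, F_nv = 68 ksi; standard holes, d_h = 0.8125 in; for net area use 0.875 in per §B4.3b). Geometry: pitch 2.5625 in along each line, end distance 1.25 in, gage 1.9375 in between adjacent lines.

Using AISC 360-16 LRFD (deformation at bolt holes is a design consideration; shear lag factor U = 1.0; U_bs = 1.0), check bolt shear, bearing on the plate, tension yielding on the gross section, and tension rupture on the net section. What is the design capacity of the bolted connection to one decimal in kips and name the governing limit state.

Bolt shear: A_b = π(0.75)²/4 = 0.44179 in². φR_n = 0.75 × 68 × 0.44179 × 12 × 1 = 270.4 kips.
Bearing (0.25 in plate, F_u = 70 ksi): end bolts L_c = 1.25 − 0.8125/2 = 0.84375, R_n = min(1.2×0.84375×0.25×70, 2.4×0.75×0.25×70) = 17.719 kips/bolt; interior L_c = 2.5625 − 0.8125 = 1.75, R_n = 31.5 kips/bolt. φR_n = 0.75 × (3×17.719 + 9×31.5) = 252.5 kips.
Tension yield (gross): A_g = 7.625×0.25 = 1.9063 in². φR_n = 0.90 × 50 × 1.9063 = 85.8 kips.
Tension rupture (net): A_n = (7.625 − 3×0.875)×0.25 = 1.25 in² (U = 1.0, A_e = A_n). φR_n = 0.75 × 70 × 1.25 = 65.6 kips.
Governing: min(270.4, 252.5, 85.8, 65.6) = 65.6 kips → net-section rupture.

65.6 kips (net-section rupture governs)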